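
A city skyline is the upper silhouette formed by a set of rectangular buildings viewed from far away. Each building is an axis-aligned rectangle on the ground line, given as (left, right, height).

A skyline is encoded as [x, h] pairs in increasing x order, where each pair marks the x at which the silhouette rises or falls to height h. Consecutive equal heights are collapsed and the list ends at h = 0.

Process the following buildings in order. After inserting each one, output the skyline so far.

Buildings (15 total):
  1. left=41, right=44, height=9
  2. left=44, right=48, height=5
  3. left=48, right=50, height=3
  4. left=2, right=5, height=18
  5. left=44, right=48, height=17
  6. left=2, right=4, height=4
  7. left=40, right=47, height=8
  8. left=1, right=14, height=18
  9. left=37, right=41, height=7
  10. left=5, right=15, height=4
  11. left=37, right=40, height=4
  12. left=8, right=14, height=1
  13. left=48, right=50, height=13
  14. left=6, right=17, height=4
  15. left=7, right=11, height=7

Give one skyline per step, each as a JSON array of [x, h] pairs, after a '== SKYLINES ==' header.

== SKYLINES ==
[[41,9],[44,0]]
[[41,9],[44,5],[48,0]]
[[41,9],[44,5],[48,3],[50,0]]
[[2,18],[5,0],[41,9],[44,5],[48,3],[50,0]]
[[2,18],[5,0],[41,9],[44,17],[48,3],[50,0]]
[[2,18],[5,0],[41,9],[44,17],[48,3],[50,0]]
[[2,18],[5,0],[40,8],[41,9],[44,17],[48,3],[50,0]]
[[1,18],[14,0],[40,8],[41,9],[44,17],[48,3],[50,0]]
[[1,18],[14,0],[37,7],[40,8],[41,9],[44,17],[48,3],[50,0]]
[[1,18],[14,4],[15,0],[37,7],[40,8],[41,9],[44,17],[48,3],[50,0]]
[[1,18],[14,4],[15,0],[37,7],[40,8],[41,9],[44,17],[48,3],[50,0]]
[[1,18],[14,4],[15,0],[37,7],[40,8],[41,9],[44,17],[48,3],[50,0]]
[[1,18],[14,4],[15,0],[37,7],[40,8],[41,9],[44,17],[48,13],[50,0]]
[[1,18],[14,4],[17,0],[37,7],[40,8],[41,9],[44,17],[48,13],[50,0]]
[[1,18],[14,4],[17,0],[37,7],[40,8],[41,9],[44,17],[48,13],[50,0]]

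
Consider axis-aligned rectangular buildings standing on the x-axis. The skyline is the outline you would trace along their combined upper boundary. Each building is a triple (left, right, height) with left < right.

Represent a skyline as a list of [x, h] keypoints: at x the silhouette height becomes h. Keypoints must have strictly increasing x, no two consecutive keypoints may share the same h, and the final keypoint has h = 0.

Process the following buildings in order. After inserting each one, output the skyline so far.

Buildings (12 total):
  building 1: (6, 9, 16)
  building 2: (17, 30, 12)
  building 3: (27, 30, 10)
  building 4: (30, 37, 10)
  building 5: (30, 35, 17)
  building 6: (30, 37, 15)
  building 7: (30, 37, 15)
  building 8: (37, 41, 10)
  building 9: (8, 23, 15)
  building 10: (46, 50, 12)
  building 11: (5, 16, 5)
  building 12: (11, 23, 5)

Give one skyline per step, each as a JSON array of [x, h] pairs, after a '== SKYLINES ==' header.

== SKYLINES ==
[[6,16],[9,0]]
[[6,16],[9,0],[17,12],[30,0]]
[[6,16],[9,0],[17,12],[30,0]]
[[6,16],[9,0],[17,12],[30,10],[37,0]]
[[6,16],[9,0],[17,12],[30,17],[35,10],[37,0]]
[[6,16],[9,0],[17,12],[30,17],[35,15],[37,0]]
[[6,16],[9,0],[17,12],[30,17],[35,15],[37,0]]
[[6,16],[9,0],[17,12],[30,17],[35,15],[37,10],[41,0]]
[[6,16],[9,15],[23,12],[30,17],[35,15],[37,10],[41,0]]
[[6,16],[9,15],[23,12],[30,17],[35,15],[37,10],[41,0],[46,12],[50,0]]
[[5,5],[6,16],[9,15],[23,12],[30,17],[35,15],[37,10],[41,0],[46,12],[50,0]]
[[5,5],[6,16],[9,15],[23,12],[30,17],[35,15],[37,10],[41,0],[46,12],[50,0]]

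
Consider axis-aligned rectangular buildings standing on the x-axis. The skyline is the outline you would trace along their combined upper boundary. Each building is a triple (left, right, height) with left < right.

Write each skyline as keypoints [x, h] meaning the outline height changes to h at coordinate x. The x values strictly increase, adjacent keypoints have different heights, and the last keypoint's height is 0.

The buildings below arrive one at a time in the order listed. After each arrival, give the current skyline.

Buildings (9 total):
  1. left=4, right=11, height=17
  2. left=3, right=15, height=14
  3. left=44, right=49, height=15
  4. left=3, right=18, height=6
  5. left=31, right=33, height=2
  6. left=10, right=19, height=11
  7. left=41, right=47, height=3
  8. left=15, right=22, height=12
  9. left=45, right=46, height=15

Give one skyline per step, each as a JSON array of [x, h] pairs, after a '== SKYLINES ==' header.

== SKYLINES ==
[[4,17],[11,0]]
[[3,14],[4,17],[11,14],[15,0]]
[[3,14],[4,17],[11,14],[15,0],[44,15],[49,0]]
[[3,14],[4,17],[11,14],[15,6],[18,0],[44,15],[49,0]]
[[3,14],[4,17],[11,14],[15,6],[18,0],[31,2],[33,0],[44,15],[49,0]]
[[3,14],[4,17],[11,14],[15,11],[19,0],[31,2],[33,0],[44,15],[49,0]]
[[3,14],[4,17],[11,14],[15,11],[19,0],[31,2],[33,0],[41,3],[44,15],[49,0]]
[[3,14],[4,17],[11,14],[15,12],[22,0],[31,2],[33,0],[41,3],[44,15],[49,0]]
[[3,14],[4,17],[11,14],[15,12],[22,0],[31,2],[33,0],[41,3],[44,15],[49,0]]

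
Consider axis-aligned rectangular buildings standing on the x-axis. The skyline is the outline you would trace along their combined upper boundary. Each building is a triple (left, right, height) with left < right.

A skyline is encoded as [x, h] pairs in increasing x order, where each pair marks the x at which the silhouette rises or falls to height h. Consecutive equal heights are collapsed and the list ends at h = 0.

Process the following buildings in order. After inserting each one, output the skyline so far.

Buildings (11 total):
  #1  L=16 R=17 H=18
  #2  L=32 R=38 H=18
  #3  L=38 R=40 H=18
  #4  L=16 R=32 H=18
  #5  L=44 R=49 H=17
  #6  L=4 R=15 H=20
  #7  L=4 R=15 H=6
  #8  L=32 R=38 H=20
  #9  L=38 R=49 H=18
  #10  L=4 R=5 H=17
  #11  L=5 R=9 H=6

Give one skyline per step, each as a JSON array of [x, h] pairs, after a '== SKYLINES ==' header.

== SKYLINES ==
[[16,18],[17,0]]
[[16,18],[17,0],[32,18],[38,0]]
[[16,18],[17,0],[32,18],[40,0]]
[[16,18],[40,0]]
[[16,18],[40,0],[44,17],[49,0]]
[[4,20],[15,0],[16,18],[40,0],[44,17],[49,0]]
[[4,20],[15,0],[16,18],[40,0],[44,17],[49,0]]
[[4,20],[15,0],[16,18],[32,20],[38,18],[40,0],[44,17],[49,0]]
[[4,20],[15,0],[16,18],[32,20],[38,18],[49,0]]
[[4,20],[15,0],[16,18],[32,20],[38,18],[49,0]]
[[4,20],[15,0],[16,18],[32,20],[38,18],[49,0]]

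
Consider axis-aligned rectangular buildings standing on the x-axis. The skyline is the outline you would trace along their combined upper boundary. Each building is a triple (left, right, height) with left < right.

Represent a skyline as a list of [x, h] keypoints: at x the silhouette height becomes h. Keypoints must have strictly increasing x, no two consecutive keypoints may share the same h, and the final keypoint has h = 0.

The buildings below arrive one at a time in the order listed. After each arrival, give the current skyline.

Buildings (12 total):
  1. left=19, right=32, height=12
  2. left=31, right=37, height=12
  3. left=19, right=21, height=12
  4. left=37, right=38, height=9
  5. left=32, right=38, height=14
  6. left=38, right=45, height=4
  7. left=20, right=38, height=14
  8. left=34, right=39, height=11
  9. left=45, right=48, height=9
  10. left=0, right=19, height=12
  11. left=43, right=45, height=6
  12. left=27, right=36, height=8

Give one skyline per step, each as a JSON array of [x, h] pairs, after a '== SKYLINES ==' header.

== SKYLINES ==
[[19,12],[32,0]]
[[19,12],[37,0]]
[[19,12],[37,0]]
[[19,12],[37,9],[38,0]]
[[19,12],[32,14],[38,0]]
[[19,12],[32,14],[38,4],[45,0]]
[[19,12],[20,14],[38,4],[45,0]]
[[19,12],[20,14],[38,11],[39,4],[45,0]]
[[19,12],[20,14],[38,11],[39,4],[45,9],[48,0]]
[[0,12],[20,14],[38,11],[39,4],[45,9],[48,0]]
[[0,12],[20,14],[38,11],[39,4],[43,6],[45,9],[48,0]]
[[0,12],[20,14],[38,11],[39,4],[43,6],[45,9],[48,0]]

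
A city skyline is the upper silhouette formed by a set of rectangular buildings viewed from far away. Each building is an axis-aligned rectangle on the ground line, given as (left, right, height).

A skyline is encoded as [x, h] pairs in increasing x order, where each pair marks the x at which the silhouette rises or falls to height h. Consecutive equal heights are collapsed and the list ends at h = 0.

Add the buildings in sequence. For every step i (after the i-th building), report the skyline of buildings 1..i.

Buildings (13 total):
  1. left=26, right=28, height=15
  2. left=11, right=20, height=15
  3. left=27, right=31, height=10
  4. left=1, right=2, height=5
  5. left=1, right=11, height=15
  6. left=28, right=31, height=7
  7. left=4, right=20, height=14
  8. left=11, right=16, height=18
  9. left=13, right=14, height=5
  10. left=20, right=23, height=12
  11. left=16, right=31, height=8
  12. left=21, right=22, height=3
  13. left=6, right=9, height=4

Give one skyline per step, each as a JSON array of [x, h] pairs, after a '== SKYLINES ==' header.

== SKYLINES ==
[[26,15],[28,0]]
[[11,15],[20,0],[26,15],[28,0]]
[[11,15],[20,0],[26,15],[28,10],[31,0]]
[[1,5],[2,0],[11,15],[20,0],[26,15],[28,10],[31,0]]
[[1,15],[20,0],[26,15],[28,10],[31,0]]
[[1,15],[20,0],[26,15],[28,10],[31,0]]
[[1,15],[20,0],[26,15],[28,10],[31,0]]
[[1,15],[11,18],[16,15],[20,0],[26,15],[28,10],[31,0]]
[[1,15],[11,18],[16,15],[20,0],[26,15],[28,10],[31,0]]
[[1,15],[11,18],[16,15],[20,12],[23,0],[26,15],[28,10],[31,0]]
[[1,15],[11,18],[16,15],[20,12],[23,8],[26,15],[28,10],[31,0]]
[[1,15],[11,18],[16,15],[20,12],[23,8],[26,15],[28,10],[31,0]]
[[1,15],[11,18],[16,15],[20,12],[23,8],[26,15],[28,10],[31,0]]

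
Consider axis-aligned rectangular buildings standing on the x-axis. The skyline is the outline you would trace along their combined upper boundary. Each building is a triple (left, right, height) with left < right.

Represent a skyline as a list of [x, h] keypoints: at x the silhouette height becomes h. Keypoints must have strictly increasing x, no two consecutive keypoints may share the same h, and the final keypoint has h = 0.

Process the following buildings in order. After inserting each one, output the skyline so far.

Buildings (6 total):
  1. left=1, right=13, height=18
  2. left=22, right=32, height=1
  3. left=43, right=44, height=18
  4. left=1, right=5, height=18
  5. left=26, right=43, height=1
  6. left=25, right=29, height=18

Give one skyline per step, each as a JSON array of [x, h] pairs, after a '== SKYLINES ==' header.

== SKYLINES ==
[[1,18],[13,0]]
[[1,18],[13,0],[22,1],[32,0]]
[[1,18],[13,0],[22,1],[32,0],[43,18],[44,0]]
[[1,18],[13,0],[22,1],[32,0],[43,18],[44,0]]
[[1,18],[13,0],[22,1],[43,18],[44,0]]
[[1,18],[13,0],[22,1],[25,18],[29,1],[43,18],[44,0]]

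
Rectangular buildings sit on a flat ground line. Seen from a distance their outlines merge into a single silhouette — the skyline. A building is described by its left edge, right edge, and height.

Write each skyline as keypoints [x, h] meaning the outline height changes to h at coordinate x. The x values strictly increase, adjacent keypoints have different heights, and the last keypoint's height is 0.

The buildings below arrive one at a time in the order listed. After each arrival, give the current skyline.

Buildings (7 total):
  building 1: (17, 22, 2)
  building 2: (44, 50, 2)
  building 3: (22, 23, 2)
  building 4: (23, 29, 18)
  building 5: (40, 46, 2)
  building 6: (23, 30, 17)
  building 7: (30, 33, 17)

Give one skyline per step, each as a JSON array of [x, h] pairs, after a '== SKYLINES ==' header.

== SKYLINES ==
[[17,2],[22,0]]
[[17,2],[22,0],[44,2],[50,0]]
[[17,2],[23,0],[44,2],[50,0]]
[[17,2],[23,18],[29,0],[44,2],[50,0]]
[[17,2],[23,18],[29,0],[40,2],[50,0]]
[[17,2],[23,18],[29,17],[30,0],[40,2],[50,0]]
[[17,2],[23,18],[29,17],[33,0],[40,2],[50,0]]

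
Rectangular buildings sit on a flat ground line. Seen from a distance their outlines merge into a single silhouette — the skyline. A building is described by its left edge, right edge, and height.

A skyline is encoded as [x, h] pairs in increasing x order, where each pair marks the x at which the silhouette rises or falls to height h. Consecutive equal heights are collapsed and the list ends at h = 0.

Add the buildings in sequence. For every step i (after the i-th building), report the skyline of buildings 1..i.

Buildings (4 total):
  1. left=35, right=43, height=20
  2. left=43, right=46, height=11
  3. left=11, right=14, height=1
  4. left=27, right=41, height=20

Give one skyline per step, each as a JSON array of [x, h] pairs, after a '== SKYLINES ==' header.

== SKYLINES ==
[[35,20],[43,0]]
[[35,20],[43,11],[46,0]]
[[11,1],[14,0],[35,20],[43,11],[46,0]]
[[11,1],[14,0],[27,20],[43,11],[46,0]]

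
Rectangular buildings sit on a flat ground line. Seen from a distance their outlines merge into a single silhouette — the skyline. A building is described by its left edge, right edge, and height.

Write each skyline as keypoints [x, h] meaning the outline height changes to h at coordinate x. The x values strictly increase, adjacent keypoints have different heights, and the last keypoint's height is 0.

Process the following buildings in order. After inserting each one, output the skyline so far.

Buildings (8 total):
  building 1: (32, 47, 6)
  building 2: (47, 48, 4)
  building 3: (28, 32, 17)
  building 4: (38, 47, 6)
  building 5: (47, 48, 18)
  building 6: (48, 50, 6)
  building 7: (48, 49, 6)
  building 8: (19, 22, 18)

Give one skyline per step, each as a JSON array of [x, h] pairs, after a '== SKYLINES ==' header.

== SKYLINES ==
[[32,6],[47,0]]
[[32,6],[47,4],[48,0]]
[[28,17],[32,6],[47,4],[48,0]]
[[28,17],[32,6],[47,4],[48,0]]
[[28,17],[32,6],[47,18],[48,0]]
[[28,17],[32,6],[47,18],[48,6],[50,0]]
[[28,17],[32,6],[47,18],[48,6],[50,0]]
[[19,18],[22,0],[28,17],[32,6],[47,18],[48,6],[50,0]]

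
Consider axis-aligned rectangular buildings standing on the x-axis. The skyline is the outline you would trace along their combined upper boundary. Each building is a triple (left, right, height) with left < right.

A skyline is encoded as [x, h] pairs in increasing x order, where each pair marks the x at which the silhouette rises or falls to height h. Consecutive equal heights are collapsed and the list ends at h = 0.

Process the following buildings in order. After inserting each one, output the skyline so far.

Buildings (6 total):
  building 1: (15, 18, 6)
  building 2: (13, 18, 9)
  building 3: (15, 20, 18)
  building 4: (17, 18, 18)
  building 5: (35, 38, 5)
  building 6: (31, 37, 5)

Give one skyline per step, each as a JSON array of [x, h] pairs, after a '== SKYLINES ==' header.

== SKYLINES ==
[[15,6],[18,0]]
[[13,9],[18,0]]
[[13,9],[15,18],[20,0]]
[[13,9],[15,18],[20,0]]
[[13,9],[15,18],[20,0],[35,5],[38,0]]
[[13,9],[15,18],[20,0],[31,5],[38,0]]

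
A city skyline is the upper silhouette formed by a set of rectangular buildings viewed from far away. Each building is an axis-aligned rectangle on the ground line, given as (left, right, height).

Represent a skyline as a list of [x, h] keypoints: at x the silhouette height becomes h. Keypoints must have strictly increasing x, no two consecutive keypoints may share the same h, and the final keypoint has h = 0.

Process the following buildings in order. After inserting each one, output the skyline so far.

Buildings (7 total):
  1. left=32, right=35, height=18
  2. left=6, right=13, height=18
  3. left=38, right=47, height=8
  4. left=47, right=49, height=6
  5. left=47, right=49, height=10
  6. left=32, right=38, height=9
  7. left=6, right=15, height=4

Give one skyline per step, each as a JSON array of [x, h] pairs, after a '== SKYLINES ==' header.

== SKYLINES ==
[[32,18],[35,0]]
[[6,18],[13,0],[32,18],[35,0]]
[[6,18],[13,0],[32,18],[35,0],[38,8],[47,0]]
[[6,18],[13,0],[32,18],[35,0],[38,8],[47,6],[49,0]]
[[6,18],[13,0],[32,18],[35,0],[38,8],[47,10],[49,0]]
[[6,18],[13,0],[32,18],[35,9],[38,8],[47,10],[49,0]]
[[6,18],[13,4],[15,0],[32,18],[35,9],[38,8],[47,10],[49,0]]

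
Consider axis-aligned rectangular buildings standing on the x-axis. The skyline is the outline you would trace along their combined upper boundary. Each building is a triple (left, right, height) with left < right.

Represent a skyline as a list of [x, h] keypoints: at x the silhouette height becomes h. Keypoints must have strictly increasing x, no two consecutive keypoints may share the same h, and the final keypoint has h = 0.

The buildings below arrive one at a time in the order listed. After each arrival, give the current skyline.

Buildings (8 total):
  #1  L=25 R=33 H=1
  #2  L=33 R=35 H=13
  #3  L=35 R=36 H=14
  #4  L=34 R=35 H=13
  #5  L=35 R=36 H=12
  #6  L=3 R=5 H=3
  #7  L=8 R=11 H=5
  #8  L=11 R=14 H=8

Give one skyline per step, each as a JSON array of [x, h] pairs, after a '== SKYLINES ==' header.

== SKYLINES ==
[[25,1],[33,0]]
[[25,1],[33,13],[35,0]]
[[25,1],[33,13],[35,14],[36,0]]
[[25,1],[33,13],[35,14],[36,0]]
[[25,1],[33,13],[35,14],[36,0]]
[[3,3],[5,0],[25,1],[33,13],[35,14],[36,0]]
[[3,3],[5,0],[8,5],[11,0],[25,1],[33,13],[35,14],[36,0]]
[[3,3],[5,0],[8,5],[11,8],[14,0],[25,1],[33,13],[35,14],[36,0]]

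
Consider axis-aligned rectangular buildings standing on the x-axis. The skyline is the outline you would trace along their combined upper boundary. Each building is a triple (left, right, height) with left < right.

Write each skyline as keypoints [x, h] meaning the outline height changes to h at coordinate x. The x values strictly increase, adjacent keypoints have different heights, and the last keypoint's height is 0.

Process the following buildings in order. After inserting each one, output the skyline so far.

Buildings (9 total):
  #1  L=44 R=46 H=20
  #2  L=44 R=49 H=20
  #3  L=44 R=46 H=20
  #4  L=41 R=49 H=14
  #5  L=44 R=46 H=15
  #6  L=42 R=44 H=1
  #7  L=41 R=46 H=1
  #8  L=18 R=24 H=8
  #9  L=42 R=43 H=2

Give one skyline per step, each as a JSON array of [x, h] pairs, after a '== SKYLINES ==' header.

== SKYLINES ==
[[44,20],[46,0]]
[[44,20],[49,0]]
[[44,20],[49,0]]
[[41,14],[44,20],[49,0]]
[[41,14],[44,20],[49,0]]
[[41,14],[44,20],[49,0]]
[[41,14],[44,20],[49,0]]
[[18,8],[24,0],[41,14],[44,20],[49,0]]
[[18,8],[24,0],[41,14],[44,20],[49,0]]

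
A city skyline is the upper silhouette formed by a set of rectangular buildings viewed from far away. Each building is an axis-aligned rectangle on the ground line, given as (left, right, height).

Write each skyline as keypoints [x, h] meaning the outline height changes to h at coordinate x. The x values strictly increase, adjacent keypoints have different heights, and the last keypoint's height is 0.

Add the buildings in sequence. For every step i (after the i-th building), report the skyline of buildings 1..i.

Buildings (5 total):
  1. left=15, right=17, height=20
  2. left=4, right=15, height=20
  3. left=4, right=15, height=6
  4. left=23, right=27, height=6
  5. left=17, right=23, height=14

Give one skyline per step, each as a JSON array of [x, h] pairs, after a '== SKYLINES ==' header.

== SKYLINES ==
[[15,20],[17,0]]
[[4,20],[17,0]]
[[4,20],[17,0]]
[[4,20],[17,0],[23,6],[27,0]]
[[4,20],[17,14],[23,6],[27,0]]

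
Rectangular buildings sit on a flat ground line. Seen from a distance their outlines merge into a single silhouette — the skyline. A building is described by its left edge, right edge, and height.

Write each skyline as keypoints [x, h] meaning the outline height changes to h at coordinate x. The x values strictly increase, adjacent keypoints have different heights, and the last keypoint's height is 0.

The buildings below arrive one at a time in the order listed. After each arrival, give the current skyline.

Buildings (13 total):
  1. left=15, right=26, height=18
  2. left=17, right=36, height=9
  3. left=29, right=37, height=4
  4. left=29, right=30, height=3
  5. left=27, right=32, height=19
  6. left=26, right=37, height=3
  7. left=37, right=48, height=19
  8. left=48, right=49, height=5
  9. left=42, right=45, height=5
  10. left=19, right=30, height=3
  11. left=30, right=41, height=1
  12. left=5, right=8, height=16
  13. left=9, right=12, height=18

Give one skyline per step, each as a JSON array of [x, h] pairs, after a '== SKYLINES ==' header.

== SKYLINES ==
[[15,18],[26,0]]
[[15,18],[26,9],[36,0]]
[[15,18],[26,9],[36,4],[37,0]]
[[15,18],[26,9],[36,4],[37,0]]
[[15,18],[26,9],[27,19],[32,9],[36,4],[37,0]]
[[15,18],[26,9],[27,19],[32,9],[36,4],[37,0]]
[[15,18],[26,9],[27,19],[32,9],[36,4],[37,19],[48,0]]
[[15,18],[26,9],[27,19],[32,9],[36,4],[37,19],[48,5],[49,0]]
[[15,18],[26,9],[27,19],[32,9],[36,4],[37,19],[48,5],[49,0]]
[[15,18],[26,9],[27,19],[32,9],[36,4],[37,19],[48,5],[49,0]]
[[15,18],[26,9],[27,19],[32,9],[36,4],[37,19],[48,5],[49,0]]
[[5,16],[8,0],[15,18],[26,9],[27,19],[32,9],[36,4],[37,19],[48,5],[49,0]]
[[5,16],[8,0],[9,18],[12,0],[15,18],[26,9],[27,19],[32,9],[36,4],[37,19],[48,5],[49,0]]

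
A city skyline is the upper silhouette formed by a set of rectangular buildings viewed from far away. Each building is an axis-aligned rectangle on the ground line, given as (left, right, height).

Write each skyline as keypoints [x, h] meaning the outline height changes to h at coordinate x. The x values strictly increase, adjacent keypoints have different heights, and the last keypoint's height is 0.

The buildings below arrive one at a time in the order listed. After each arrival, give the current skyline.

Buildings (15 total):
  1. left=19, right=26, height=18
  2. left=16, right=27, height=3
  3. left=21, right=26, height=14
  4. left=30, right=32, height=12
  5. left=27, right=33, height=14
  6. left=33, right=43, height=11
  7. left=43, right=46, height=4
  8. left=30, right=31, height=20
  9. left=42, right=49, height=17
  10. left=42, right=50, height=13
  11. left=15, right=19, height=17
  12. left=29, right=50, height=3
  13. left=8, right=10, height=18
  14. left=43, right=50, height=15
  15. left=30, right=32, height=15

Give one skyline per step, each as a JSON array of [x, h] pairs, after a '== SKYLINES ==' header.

== SKYLINES ==
[[19,18],[26,0]]
[[16,3],[19,18],[26,3],[27,0]]
[[16,3],[19,18],[26,3],[27,0]]
[[16,3],[19,18],[26,3],[27,0],[30,12],[32,0]]
[[16,3],[19,18],[26,3],[27,14],[33,0]]
[[16,3],[19,18],[26,3],[27,14],[33,11],[43,0]]
[[16,3],[19,18],[26,3],[27,14],[33,11],[43,4],[46,0]]
[[16,3],[19,18],[26,3],[27,14],[30,20],[31,14],[33,11],[43,4],[46,0]]
[[16,3],[19,18],[26,3],[27,14],[30,20],[31,14],[33,11],[42,17],[49,0]]
[[16,3],[19,18],[26,3],[27,14],[30,20],[31,14],[33,11],[42,17],[49,13],[50,0]]
[[15,17],[19,18],[26,3],[27,14],[30,20],[31,14],[33,11],[42,17],[49,13],[50,0]]
[[15,17],[19,18],[26,3],[27,14],[30,20],[31,14],[33,11],[42,17],[49,13],[50,0]]
[[8,18],[10,0],[15,17],[19,18],[26,3],[27,14],[30,20],[31,14],[33,11],[42,17],[49,13],[50,0]]
[[8,18],[10,0],[15,17],[19,18],[26,3],[27,14],[30,20],[31,14],[33,11],[42,17],[49,15],[50,0]]
[[8,18],[10,0],[15,17],[19,18],[26,3],[27,14],[30,20],[31,15],[32,14],[33,11],[42,17],[49,15],[50,0]]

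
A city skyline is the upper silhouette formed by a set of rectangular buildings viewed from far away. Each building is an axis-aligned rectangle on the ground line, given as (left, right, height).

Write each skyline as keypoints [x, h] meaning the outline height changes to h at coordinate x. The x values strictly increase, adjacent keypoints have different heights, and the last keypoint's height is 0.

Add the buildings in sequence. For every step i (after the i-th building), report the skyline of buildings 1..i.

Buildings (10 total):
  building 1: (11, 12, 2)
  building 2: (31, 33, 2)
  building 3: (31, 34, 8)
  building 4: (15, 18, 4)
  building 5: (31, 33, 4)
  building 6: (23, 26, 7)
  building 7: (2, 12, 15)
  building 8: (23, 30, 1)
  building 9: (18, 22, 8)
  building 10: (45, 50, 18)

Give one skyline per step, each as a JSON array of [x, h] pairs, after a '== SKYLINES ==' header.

== SKYLINES ==
[[11,2],[12,0]]
[[11,2],[12,0],[31,2],[33,0]]
[[11,2],[12,0],[31,8],[34,0]]
[[11,2],[12,0],[15,4],[18,0],[31,8],[34,0]]
[[11,2],[12,0],[15,4],[18,0],[31,8],[34,0]]
[[11,2],[12,0],[15,4],[18,0],[23,7],[26,0],[31,8],[34,0]]
[[2,15],[12,0],[15,4],[18,0],[23,7],[26,0],[31,8],[34,0]]
[[2,15],[12,0],[15,4],[18,0],[23,7],[26,1],[30,0],[31,8],[34,0]]
[[2,15],[12,0],[15,4],[18,8],[22,0],[23,7],[26,1],[30,0],[31,8],[34,0]]
[[2,15],[12,0],[15,4],[18,8],[22,0],[23,7],[26,1],[30,0],[31,8],[34,0],[45,18],[50,0]]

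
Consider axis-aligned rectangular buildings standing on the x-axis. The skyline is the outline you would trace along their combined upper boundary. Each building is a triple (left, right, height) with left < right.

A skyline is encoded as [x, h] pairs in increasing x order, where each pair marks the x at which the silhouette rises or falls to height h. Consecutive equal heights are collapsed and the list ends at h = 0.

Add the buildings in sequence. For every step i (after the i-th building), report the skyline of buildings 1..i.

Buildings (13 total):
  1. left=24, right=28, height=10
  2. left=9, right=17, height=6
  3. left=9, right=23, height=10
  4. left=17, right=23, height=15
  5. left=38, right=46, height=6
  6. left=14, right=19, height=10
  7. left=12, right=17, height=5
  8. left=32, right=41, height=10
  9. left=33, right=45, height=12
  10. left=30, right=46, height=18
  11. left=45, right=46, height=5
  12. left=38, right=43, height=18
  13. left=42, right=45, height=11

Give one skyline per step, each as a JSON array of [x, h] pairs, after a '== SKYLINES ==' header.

== SKYLINES ==
[[24,10],[28,0]]
[[9,6],[17,0],[24,10],[28,0]]
[[9,10],[23,0],[24,10],[28,0]]
[[9,10],[17,15],[23,0],[24,10],[28,0]]
[[9,10],[17,15],[23,0],[24,10],[28,0],[38,6],[46,0]]
[[9,10],[17,15],[23,0],[24,10],[28,0],[38,6],[46,0]]
[[9,10],[17,15],[23,0],[24,10],[28,0],[38,6],[46,0]]
[[9,10],[17,15],[23,0],[24,10],[28,0],[32,10],[41,6],[46,0]]
[[9,10],[17,15],[23,0],[24,10],[28,0],[32,10],[33,12],[45,6],[46,0]]
[[9,10],[17,15],[23,0],[24,10],[28,0],[30,18],[46,0]]
[[9,10],[17,15],[23,0],[24,10],[28,0],[30,18],[46,0]]
[[9,10],[17,15],[23,0],[24,10],[28,0],[30,18],[46,0]]
[[9,10],[17,15],[23,0],[24,10],[28,0],[30,18],[46,0]]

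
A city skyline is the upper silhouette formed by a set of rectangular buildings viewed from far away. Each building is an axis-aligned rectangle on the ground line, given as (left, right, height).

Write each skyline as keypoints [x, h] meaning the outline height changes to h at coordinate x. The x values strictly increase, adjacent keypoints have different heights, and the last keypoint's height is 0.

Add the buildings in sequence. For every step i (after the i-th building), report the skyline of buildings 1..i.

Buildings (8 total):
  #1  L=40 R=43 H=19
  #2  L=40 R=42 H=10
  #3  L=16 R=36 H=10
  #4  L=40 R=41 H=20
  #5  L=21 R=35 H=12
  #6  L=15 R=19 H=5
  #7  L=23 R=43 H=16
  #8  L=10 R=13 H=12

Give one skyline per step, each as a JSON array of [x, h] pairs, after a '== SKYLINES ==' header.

== SKYLINES ==
[[40,19],[43,0]]
[[40,19],[43,0]]
[[16,10],[36,0],[40,19],[43,0]]
[[16,10],[36,0],[40,20],[41,19],[43,0]]
[[16,10],[21,12],[35,10],[36,0],[40,20],[41,19],[43,0]]
[[15,5],[16,10],[21,12],[35,10],[36,0],[40,20],[41,19],[43,0]]
[[15,5],[16,10],[21,12],[23,16],[40,20],[41,19],[43,0]]
[[10,12],[13,0],[15,5],[16,10],[21,12],[23,16],[40,20],[41,19],[43,0]]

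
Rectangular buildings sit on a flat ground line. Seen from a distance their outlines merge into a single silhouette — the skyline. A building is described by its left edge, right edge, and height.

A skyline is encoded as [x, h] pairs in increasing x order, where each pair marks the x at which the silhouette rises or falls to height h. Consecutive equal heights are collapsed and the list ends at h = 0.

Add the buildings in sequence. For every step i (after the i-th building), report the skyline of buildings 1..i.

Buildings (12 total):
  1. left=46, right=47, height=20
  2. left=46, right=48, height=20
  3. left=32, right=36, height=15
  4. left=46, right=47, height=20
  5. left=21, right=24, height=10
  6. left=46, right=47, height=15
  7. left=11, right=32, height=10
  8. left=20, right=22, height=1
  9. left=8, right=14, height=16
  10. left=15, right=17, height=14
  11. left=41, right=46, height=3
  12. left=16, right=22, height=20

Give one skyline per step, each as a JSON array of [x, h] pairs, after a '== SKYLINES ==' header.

== SKYLINES ==
[[46,20],[47,0]]
[[46,20],[48,0]]
[[32,15],[36,0],[46,20],[48,0]]
[[32,15],[36,0],[46,20],[48,0]]
[[21,10],[24,0],[32,15],[36,0],[46,20],[48,0]]
[[21,10],[24,0],[32,15],[36,0],[46,20],[48,0]]
[[11,10],[32,15],[36,0],[46,20],[48,0]]
[[11,10],[32,15],[36,0],[46,20],[48,0]]
[[8,16],[14,10],[32,15],[36,0],[46,20],[48,0]]
[[8,16],[14,10],[15,14],[17,10],[32,15],[36,0],[46,20],[48,0]]
[[8,16],[14,10],[15,14],[17,10],[32,15],[36,0],[41,3],[46,20],[48,0]]
[[8,16],[14,10],[15,14],[16,20],[22,10],[32,15],[36,0],[41,3],[46,20],[48,0]]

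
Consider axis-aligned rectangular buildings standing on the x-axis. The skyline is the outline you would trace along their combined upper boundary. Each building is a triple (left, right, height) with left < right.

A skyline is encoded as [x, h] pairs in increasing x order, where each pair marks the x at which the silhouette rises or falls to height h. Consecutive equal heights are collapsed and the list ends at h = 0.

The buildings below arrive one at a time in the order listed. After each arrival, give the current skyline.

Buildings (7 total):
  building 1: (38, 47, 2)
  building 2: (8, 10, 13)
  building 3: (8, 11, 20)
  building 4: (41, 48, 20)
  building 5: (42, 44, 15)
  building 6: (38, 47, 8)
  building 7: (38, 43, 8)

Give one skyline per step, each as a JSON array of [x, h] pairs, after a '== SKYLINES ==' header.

== SKYLINES ==
[[38,2],[47,0]]
[[8,13],[10,0],[38,2],[47,0]]
[[8,20],[11,0],[38,2],[47,0]]
[[8,20],[11,0],[38,2],[41,20],[48,0]]
[[8,20],[11,0],[38,2],[41,20],[48,0]]
[[8,20],[11,0],[38,8],[41,20],[48,0]]
[[8,20],[11,0],[38,8],[41,20],[48,0]]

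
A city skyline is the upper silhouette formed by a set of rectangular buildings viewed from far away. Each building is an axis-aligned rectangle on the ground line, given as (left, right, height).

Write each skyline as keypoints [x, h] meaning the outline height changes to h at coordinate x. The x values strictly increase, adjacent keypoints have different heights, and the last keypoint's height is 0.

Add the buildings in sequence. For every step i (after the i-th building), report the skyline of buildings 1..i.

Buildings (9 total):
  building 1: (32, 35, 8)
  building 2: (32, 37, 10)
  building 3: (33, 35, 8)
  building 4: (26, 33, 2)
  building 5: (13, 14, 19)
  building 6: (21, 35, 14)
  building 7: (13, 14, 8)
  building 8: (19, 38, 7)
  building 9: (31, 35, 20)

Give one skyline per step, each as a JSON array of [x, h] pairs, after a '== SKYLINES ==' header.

== SKYLINES ==
[[32,8],[35,0]]
[[32,10],[37,0]]
[[32,10],[37,0]]
[[26,2],[32,10],[37,0]]
[[13,19],[14,0],[26,2],[32,10],[37,0]]
[[13,19],[14,0],[21,14],[35,10],[37,0]]
[[13,19],[14,0],[21,14],[35,10],[37,0]]
[[13,19],[14,0],[19,7],[21,14],[35,10],[37,7],[38,0]]
[[13,19],[14,0],[19,7],[21,14],[31,20],[35,10],[37,7],[38,0]]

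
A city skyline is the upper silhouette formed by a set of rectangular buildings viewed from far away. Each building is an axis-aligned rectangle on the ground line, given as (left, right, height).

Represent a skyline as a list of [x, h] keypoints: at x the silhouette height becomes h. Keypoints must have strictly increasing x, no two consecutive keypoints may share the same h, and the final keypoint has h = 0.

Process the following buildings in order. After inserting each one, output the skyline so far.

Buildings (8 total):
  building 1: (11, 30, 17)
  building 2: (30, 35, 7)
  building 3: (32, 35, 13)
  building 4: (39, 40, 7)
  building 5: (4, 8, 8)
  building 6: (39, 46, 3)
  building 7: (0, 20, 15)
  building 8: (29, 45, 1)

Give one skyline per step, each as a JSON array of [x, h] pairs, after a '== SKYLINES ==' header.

== SKYLINES ==
[[11,17],[30,0]]
[[11,17],[30,7],[35,0]]
[[11,17],[30,7],[32,13],[35,0]]
[[11,17],[30,7],[32,13],[35,0],[39,7],[40,0]]
[[4,8],[8,0],[11,17],[30,7],[32,13],[35,0],[39,7],[40,0]]
[[4,8],[8,0],[11,17],[30,7],[32,13],[35,0],[39,7],[40,3],[46,0]]
[[0,15],[11,17],[30,7],[32,13],[35,0],[39,7],[40,3],[46,0]]
[[0,15],[11,17],[30,7],[32,13],[35,1],[39,7],[40,3],[46,0]]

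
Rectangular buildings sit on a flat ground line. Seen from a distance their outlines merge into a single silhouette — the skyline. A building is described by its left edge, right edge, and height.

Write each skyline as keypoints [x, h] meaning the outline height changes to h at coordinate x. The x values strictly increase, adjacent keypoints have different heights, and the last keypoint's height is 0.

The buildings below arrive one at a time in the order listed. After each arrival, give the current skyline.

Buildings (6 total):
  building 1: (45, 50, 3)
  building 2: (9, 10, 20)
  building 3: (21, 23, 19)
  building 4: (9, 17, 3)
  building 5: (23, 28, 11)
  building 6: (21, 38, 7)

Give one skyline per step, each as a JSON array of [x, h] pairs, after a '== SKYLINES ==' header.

== SKYLINES ==
[[45,3],[50,0]]
[[9,20],[10,0],[45,3],[50,0]]
[[9,20],[10,0],[21,19],[23,0],[45,3],[50,0]]
[[9,20],[10,3],[17,0],[21,19],[23,0],[45,3],[50,0]]
[[9,20],[10,3],[17,0],[21,19],[23,11],[28,0],[45,3],[50,0]]
[[9,20],[10,3],[17,0],[21,19],[23,11],[28,7],[38,0],[45,3],[50,0]]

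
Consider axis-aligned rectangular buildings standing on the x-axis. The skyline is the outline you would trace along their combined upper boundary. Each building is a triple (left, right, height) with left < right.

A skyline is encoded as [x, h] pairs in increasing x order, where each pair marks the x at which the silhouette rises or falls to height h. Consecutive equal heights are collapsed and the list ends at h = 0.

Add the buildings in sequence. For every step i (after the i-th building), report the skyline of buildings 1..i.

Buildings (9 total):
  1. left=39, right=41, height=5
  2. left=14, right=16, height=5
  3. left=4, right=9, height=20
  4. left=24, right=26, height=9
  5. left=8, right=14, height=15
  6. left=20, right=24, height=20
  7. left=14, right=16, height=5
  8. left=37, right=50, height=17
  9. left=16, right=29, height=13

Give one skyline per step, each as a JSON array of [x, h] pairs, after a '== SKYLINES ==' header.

== SKYLINES ==
[[39,5],[41,0]]
[[14,5],[16,0],[39,5],[41,0]]
[[4,20],[9,0],[14,5],[16,0],[39,5],[41,0]]
[[4,20],[9,0],[14,5],[16,0],[24,9],[26,0],[39,5],[41,0]]
[[4,20],[9,15],[14,5],[16,0],[24,9],[26,0],[39,5],[41,0]]
[[4,20],[9,15],[14,5],[16,0],[20,20],[24,9],[26,0],[39,5],[41,0]]
[[4,20],[9,15],[14,5],[16,0],[20,20],[24,9],[26,0],[39,5],[41,0]]
[[4,20],[9,15],[14,5],[16,0],[20,20],[24,9],[26,0],[37,17],[50,0]]
[[4,20],[9,15],[14,5],[16,13],[20,20],[24,13],[29,0],[37,17],[50,0]]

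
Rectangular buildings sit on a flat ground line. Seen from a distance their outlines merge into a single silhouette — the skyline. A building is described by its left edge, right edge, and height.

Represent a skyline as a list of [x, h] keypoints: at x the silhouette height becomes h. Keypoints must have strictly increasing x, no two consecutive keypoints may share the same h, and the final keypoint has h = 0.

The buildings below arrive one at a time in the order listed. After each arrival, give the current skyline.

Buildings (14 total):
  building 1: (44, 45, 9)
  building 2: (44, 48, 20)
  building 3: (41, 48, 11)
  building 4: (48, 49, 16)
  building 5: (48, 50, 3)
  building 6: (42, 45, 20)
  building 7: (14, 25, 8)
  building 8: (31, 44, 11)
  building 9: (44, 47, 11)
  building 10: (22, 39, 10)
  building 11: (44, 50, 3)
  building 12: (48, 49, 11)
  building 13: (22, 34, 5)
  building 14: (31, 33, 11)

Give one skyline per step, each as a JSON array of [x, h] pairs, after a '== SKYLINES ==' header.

== SKYLINES ==
[[44,9],[45,0]]
[[44,20],[48,0]]
[[41,11],[44,20],[48,0]]
[[41,11],[44,20],[48,16],[49,0]]
[[41,11],[44,20],[48,16],[49,3],[50,0]]
[[41,11],[42,20],[48,16],[49,3],[50,0]]
[[14,8],[25,0],[41,11],[42,20],[48,16],[49,3],[50,0]]
[[14,8],[25,0],[31,11],[42,20],[48,16],[49,3],[50,0]]
[[14,8],[25,0],[31,11],[42,20],[48,16],[49,3],[50,0]]
[[14,8],[22,10],[31,11],[42,20],[48,16],[49,3],[50,0]]
[[14,8],[22,10],[31,11],[42,20],[48,16],[49,3],[50,0]]
[[14,8],[22,10],[31,11],[42,20],[48,16],[49,3],[50,0]]
[[14,8],[22,10],[31,11],[42,20],[48,16],[49,3],[50,0]]
[[14,8],[22,10],[31,11],[42,20],[48,16],[49,3],[50,0]]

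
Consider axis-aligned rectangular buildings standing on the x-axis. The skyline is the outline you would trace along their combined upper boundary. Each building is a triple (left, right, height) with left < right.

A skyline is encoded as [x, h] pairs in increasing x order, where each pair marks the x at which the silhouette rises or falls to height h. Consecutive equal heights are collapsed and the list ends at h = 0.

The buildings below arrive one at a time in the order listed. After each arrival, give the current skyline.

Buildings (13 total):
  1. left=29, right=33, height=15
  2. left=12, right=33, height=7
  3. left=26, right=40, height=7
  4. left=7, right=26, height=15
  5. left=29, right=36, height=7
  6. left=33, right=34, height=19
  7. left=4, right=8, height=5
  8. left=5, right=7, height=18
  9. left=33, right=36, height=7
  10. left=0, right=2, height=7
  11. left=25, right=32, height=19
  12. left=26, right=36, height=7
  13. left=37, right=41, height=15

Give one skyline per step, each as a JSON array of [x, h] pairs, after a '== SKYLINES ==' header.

== SKYLINES ==
[[29,15],[33,0]]
[[12,7],[29,15],[33,0]]
[[12,7],[29,15],[33,7],[40,0]]
[[7,15],[26,7],[29,15],[33,7],[40,0]]
[[7,15],[26,7],[29,15],[33,7],[40,0]]
[[7,15],[26,7],[29,15],[33,19],[34,7],[40,0]]
[[4,5],[7,15],[26,7],[29,15],[33,19],[34,7],[40,0]]
[[4,5],[5,18],[7,15],[26,7],[29,15],[33,19],[34,7],[40,0]]
[[4,5],[5,18],[7,15],[26,7],[29,15],[33,19],[34,7],[40,0]]
[[0,7],[2,0],[4,5],[5,18],[7,15],[26,7],[29,15],[33,19],[34,7],[40,0]]
[[0,7],[2,0],[4,5],[5,18],[7,15],[25,19],[32,15],[33,19],[34,7],[40,0]]
[[0,7],[2,0],[4,5],[5,18],[7,15],[25,19],[32,15],[33,19],[34,7],[40,0]]
[[0,7],[2,0],[4,5],[5,18],[7,15],[25,19],[32,15],[33,19],[34,7],[37,15],[41,0]]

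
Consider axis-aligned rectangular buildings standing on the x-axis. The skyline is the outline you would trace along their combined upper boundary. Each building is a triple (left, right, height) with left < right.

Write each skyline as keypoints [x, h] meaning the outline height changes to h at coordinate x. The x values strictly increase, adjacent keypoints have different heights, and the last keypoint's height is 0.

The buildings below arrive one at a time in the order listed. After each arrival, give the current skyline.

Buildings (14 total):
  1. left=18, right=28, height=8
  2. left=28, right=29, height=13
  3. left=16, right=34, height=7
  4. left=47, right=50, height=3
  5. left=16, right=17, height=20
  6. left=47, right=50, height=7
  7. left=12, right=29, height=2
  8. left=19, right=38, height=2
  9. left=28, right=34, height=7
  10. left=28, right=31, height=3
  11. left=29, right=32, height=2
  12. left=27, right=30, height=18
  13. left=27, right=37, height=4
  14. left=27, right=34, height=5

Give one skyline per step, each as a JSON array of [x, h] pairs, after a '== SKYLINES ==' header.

== SKYLINES ==
[[18,8],[28,0]]
[[18,8],[28,13],[29,0]]
[[16,7],[18,8],[28,13],[29,7],[34,0]]
[[16,7],[18,8],[28,13],[29,7],[34,0],[47,3],[50,0]]
[[16,20],[17,7],[18,8],[28,13],[29,7],[34,0],[47,3],[50,0]]
[[16,20],[17,7],[18,8],[28,13],[29,7],[34,0],[47,7],[50,0]]
[[12,2],[16,20],[17,7],[18,8],[28,13],[29,7],[34,0],[47,7],[50,0]]
[[12,2],[16,20],[17,7],[18,8],[28,13],[29,7],[34,2],[38,0],[47,7],[50,0]]
[[12,2],[16,20],[17,7],[18,8],[28,13],[29,7],[34,2],[38,0],[47,7],[50,0]]
[[12,2],[16,20],[17,7],[18,8],[28,13],[29,7],[34,2],[38,0],[47,7],[50,0]]
[[12,2],[16,20],[17,7],[18,8],[28,13],[29,7],[34,2],[38,0],[47,7],[50,0]]
[[12,2],[16,20],[17,7],[18,8],[27,18],[30,7],[34,2],[38,0],[47,7],[50,0]]
[[12,2],[16,20],[17,7],[18,8],[27,18],[30,7],[34,4],[37,2],[38,0],[47,7],[50,0]]
[[12,2],[16,20],[17,7],[18,8],[27,18],[30,7],[34,4],[37,2],[38,0],[47,7],[50,0]]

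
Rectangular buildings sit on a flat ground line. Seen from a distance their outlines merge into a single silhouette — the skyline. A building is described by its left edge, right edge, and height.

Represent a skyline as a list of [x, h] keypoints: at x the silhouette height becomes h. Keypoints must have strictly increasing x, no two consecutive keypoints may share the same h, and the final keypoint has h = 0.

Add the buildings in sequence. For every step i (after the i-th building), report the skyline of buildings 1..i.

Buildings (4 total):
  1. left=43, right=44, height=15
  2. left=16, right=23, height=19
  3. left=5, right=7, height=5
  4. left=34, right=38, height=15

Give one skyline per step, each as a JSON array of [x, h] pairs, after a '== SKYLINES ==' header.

== SKYLINES ==
[[43,15],[44,0]]
[[16,19],[23,0],[43,15],[44,0]]
[[5,5],[7,0],[16,19],[23,0],[43,15],[44,0]]
[[5,5],[7,0],[16,19],[23,0],[34,15],[38,0],[43,15],[44,0]]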